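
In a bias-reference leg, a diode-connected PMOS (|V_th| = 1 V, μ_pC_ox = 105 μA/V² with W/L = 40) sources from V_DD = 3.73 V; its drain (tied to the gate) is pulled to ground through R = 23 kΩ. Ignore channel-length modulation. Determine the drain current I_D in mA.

With gate tied to drain, V_SG = V_SD ≥ V_SG − |V_th|, so the device is in saturation.
k_p = μ_pC_ox · (W/L) = 4.2 mA/V².
KCL at the drain: ½ k_p (V_SG − |V_th|)² = (V_DD − V_SG)/R.
Let x = V_SG − 1. Then 48.3 x² + x − 2.73 = 0, giving x = 0.228 V (positive root), so V_SG = 1.23 V.
I_D = (V_DD − V_SG)/R = (3.73 − 1.23) / 23 = 0.109 mA.

I_D = 0.109 mA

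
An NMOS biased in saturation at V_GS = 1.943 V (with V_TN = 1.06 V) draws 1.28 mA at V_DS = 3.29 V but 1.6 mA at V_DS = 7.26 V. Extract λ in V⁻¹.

λ = 0.0794 V⁻¹

With V_GS fixed, I_D ∝ (1 + λ V_DS) in saturation, so I_D2/I_D1 = (1 + λ V_DS2)/(1 + λ V_DS1).
1.6/1.28 = 1.25 = (1 + 7.26 λ)/(1 + 3.29 λ).
Solving: λ (I_D1 V_DS2 − I_D2 V_DS1) = I_D2 − I_D1, so λ = (1.6 − 1.28) / (1.28 × 7.26 − 1.6 × 3.29) = 0.32 / 4.03 = 0.0794 V⁻¹.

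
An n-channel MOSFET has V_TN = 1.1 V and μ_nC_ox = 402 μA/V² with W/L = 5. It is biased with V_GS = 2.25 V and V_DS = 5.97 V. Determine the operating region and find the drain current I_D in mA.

Saturation; I_D = 1.33 mA

k_n = μ_nC_ox · (W/L) = 2.01 mA/V².
V_ov = V_GS − V_TN = 2.25 − 1.1 = 1.15 V.
Since V_DS = 5.97 V ≥ V_ov = 1.15 V, the device is in saturation.
I_D = ½ k_n V_ov² = 0.5 × 2.01 × 1.15² = 1.33 mA.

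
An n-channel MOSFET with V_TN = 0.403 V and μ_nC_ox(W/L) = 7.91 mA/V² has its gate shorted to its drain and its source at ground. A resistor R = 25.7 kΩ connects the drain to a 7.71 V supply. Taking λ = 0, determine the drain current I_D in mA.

With gate tied to drain, V_GS = V_DS ≥ V_GS − V_TN, so the device is in saturation.
KCL at the drain: ½ k_n (V_GS − V_TN)² = (V_DD − V_GS)/R.
Let x = V_GS − 0.403. Then 102 x² + x − 7.307 = 0, giving x = 0.263 V (positive root), so V_GS = 0.666 V.
I_D = (V_DD − V_GS)/R = (7.71 − 0.666) / 25.7 = 0.274 mA.

I_D = 0.274 mA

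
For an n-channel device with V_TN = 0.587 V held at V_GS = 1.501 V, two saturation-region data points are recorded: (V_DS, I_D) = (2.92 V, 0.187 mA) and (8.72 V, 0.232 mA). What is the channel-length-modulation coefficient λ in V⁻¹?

λ = 0.0472 V⁻¹

With V_GS fixed, I_D ∝ (1 + λ V_DS) in saturation, so I_D2/I_D1 = (1 + λ V_DS2)/(1 + λ V_DS1).
0.232/0.187 = 1.241 = (1 + 8.72 λ)/(1 + 2.92 λ).
Solving: λ (I_D1 V_DS2 − I_D2 V_DS1) = I_D2 − I_D1, so λ = (0.232 − 0.187) / (0.187 × 8.72 − 0.232 × 2.92) = 0.045 / 0.953 = 0.0472 V⁻¹.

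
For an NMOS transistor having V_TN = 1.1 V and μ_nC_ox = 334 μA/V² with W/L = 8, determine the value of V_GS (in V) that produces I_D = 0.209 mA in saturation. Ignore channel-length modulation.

V_GS = 1.50 V

k_n = μ_nC_ox · (W/L) = 2.672 mA/V².
In saturation I_D = ½ k_n (V_GS − V_TN)², so V_GS − V_TN = √(2 I_D / k_n) = √(2 × 0.209 / 2.672) = 0.396 V.
V_GS = 1.1 + 0.396 = 1.5 V.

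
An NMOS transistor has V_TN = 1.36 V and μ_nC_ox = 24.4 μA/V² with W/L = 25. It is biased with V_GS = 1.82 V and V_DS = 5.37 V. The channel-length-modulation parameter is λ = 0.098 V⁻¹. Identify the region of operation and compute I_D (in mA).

Saturation; I_D = 0.0985 mA

k_n = μ_nC_ox · (W/L) = 0.61 mA/V².
V_ov = V_GS − V_TN = 1.82 − 1.36 = 0.46 V.
Since V_DS = 5.37 V ≥ V_ov = 0.46 V, the device is in saturation.
I_D = ½ k_n V_ov² (1 + λ V_DS) = 0.5 × 0.61 × 0.46² × (1 + 0.098 × 5.37) = 0.0985 mA.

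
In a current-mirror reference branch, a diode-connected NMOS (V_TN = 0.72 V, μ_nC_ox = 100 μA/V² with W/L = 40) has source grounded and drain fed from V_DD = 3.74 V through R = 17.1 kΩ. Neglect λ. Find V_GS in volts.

With gate tied to drain, V_GS = V_DS ≥ V_GS − V_TN, so the device is in saturation.
k_n = μ_nC_ox · (W/L) = 4 mA/V².
KCL at the drain: ½ k_n (V_GS − V_TN)² = (V_DD − V_GS)/R.
Let x = V_GS − 0.72. Then 34.2 x² + x − 3.02 = 0, giving x = 0.283 V (positive root), so V_GS = 1 V.
I_D = (V_DD − V_GS)/R = (3.74 − 1) / 17.1 = 0.16 mA.

V_GS = 1.00 V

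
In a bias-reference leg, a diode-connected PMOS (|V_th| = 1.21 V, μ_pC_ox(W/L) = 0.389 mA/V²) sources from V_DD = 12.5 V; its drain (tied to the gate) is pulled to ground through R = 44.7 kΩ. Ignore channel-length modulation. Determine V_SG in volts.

With gate tied to drain, V_SG = V_SD ≥ V_SG − |V_th|, so the device is in saturation.
KCL at the drain: ½ k_p (V_SG − |V_th|)² = (V_DD − V_SG)/R.
Let x = V_SG − 1.21. Then 8.69 x² + x − 11.29 = 0, giving x = 1.08 V (positive root), so V_SG = 2.29 V.
I_D = (V_DD − V_SG)/R = (12.5 − 2.29) / 44.7 = 0.228 mA.

V_SG = 2.29 V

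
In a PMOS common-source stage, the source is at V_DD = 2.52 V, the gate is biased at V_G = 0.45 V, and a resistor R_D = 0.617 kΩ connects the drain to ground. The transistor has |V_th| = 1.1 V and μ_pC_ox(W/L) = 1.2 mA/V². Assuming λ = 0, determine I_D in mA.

V_SG = V_DD − V_G = 2.52 − 0.45 = 2.07 V, so V_ov = 2.07 − 1.1 = 0.97 V.
Assume saturation: I_D = ½ k_p V_ov² = 0.5 × 1.2 × 0.97² = 0.565 mA, giving V_SD = V_DD − I_D R_D = 2.52 − 0.565 × 0.617 = 2.17 V.
V_SD = 2.17 V ≥ V_ov = 0.97 V, confirming saturation.

I_D = 0.565 mA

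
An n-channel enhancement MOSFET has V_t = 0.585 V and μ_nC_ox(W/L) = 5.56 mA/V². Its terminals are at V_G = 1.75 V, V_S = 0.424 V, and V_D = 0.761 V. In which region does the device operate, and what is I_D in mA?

Triode; I_D = 1.07 mA

V_GS = V_G − V_S = 1.75 − 0.424 = 1.33 V; V_DS = V_D − V_S = 0.761 − 0.424 = 0.337 V.
V_ov = V_GS − V_t = 1.33 − 0.585 = 0.741 V.
Since V_DS = 0.337 V < V_ov = 0.741 V, the device is in the triode region.
I_D = k_n [V_ov · V_DS − ½ V_DS²] = 5.56 × [0.741 × 0.337 − 0.5 × 0.337²] = 1.07 mA.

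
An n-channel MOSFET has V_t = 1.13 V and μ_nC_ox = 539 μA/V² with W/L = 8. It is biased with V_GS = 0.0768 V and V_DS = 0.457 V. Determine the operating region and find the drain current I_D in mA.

Cutoff; I_D = 0 mA

V_GS = 0.0768 V < V_t = 1.13 V, so the transistor is in cutoff.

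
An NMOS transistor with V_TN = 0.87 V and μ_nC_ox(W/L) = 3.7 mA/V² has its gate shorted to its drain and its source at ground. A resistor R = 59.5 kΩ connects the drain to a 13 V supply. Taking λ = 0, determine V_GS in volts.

With gate tied to drain, V_GS = V_DS ≥ V_GS − V_TN, so the device is in saturation.
KCL at the drain: ½ k_n (V_GS − V_TN)² = (V_DD − V_GS)/R.
Let x = V_GS − 0.87. Then 110 x² + x − 12.13 = 0, giving x = 0.327 V (positive root), so V_GS = 1.2 V.
I_D = (V_DD − V_GS)/R = (13 − 1.2) / 59.5 = 0.198 mA.

V_GS = 1.20 V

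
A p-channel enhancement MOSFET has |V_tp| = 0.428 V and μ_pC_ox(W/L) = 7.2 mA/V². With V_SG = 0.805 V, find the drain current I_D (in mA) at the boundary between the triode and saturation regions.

I_D = 0.512 mA

At the boundary V_SD = V_ov = V_SG − |V_tp| = 0.805 − 0.428 = 0.377 V.
I_D = ½ k_p V_ov² = 0.5 × 7.2 × 0.377² = 0.512 mA.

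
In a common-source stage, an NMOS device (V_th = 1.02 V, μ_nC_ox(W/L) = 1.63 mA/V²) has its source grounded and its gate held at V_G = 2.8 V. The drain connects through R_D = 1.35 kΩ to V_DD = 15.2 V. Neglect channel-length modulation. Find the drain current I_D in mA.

V_GS = V_G = 2.8 V, so V_ov = 2.8 − 1.02 = 1.78 V.
Assume saturation: I_D = ½ k_n V_ov² = 0.5 × 1.63 × 1.78² = 2.58 mA, giving V_DS = V_DD − I_D R_D = 15.2 − 2.58 × 1.35 = 11.7 V.
V_DS = 11.7 V ≥ V_ov = 1.78 V, confirming saturation.

I_D = 2.58 mA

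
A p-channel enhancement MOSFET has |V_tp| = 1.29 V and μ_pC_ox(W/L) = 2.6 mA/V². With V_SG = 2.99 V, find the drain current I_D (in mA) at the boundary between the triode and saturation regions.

At the boundary V_SD = V_ov = V_SG − |V_tp| = 2.99 − 1.29 = 1.7 V.
I_D = ½ k_p V_ov² = 0.5 × 2.6 × 1.7² = 3.76 mA.

I_D = 3.76 mA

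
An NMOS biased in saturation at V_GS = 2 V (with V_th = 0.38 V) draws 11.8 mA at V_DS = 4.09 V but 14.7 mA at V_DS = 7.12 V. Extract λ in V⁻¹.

λ = 0.121 V⁻¹

With V_GS fixed, I_D ∝ (1 + λ V_DS) in saturation, so I_D2/I_D1 = (1 + λ V_DS2)/(1 + λ V_DS1).
14.7/11.8 = 1.246 = (1 + 7.12 λ)/(1 + 4.09 λ).
Solving: λ (I_D1 V_DS2 − I_D2 V_DS1) = I_D2 − I_D1, so λ = (14.7 − 11.8) / (11.8 × 7.12 − 14.7 × 4.09) = 2.9 / 23.9 = 0.121 V⁻¹.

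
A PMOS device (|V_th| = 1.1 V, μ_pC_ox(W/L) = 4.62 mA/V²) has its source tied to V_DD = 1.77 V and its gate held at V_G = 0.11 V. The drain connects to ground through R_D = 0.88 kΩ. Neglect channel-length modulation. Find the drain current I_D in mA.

V_SG = V_DD − V_G = 1.77 − 0.11 = 1.66 V, so V_ov = 1.66 − 1.1 = 0.56 V.
Assume saturation: I_D = ½ k_p V_ov² = 0.5 × 4.62 × 0.56² = 0.724 mA, giving V_SD = V_DD − I_D R_D = 1.77 − 0.724 × 0.88 = 1.13 V.
V_SD = 1.13 V ≥ V_ov = 0.56 V, confirming saturation.

I_D = 0.724 mA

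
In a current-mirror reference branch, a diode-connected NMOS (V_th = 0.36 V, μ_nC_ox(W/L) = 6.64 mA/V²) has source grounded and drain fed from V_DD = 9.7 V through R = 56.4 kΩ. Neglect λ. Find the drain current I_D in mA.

I_D = 0.162 mA

With gate tied to drain, V_GS = V_DS ≥ V_GS − V_th, so the device is in saturation.
KCL at the drain: ½ k_n (V_GS − V_th)² = (V_DD − V_GS)/R.
Let x = V_GS − 0.36. Then 187 x² + x − 9.34 = 0, giving x = 0.221 V (positive root), so V_GS = 0.581 V.
I_D = (V_DD − V_GS)/R = (9.7 − 0.581) / 56.4 = 0.162 mA.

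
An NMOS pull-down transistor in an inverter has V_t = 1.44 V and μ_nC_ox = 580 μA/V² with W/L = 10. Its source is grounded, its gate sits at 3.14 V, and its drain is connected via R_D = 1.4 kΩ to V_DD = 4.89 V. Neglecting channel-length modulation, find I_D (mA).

I_D = 3.23 mA

V_GS = V_G = 3.14 V, so V_ov = 3.14 − 1.44 = 1.7 V.
k_n = μ_nC_ox · (W/L) = 5.8 mA/V².
Assume saturation: I_D = ½ k_n V_ov² = 0.5 × 5.8 × 1.7² = 8.38 mA, giving V_DS = V_DD − I_D R_D = 4.89 − 8.38 × 1.4 = -6.84 V.
But -6.84 V < V_ov = 1.7 V, so the device is actually in triode.
In triode I_D = k_n[V_ov V_DS − ½ V_DS²] and I_D = (V_DD − V_DS)/R_D. Equating: 4.06 V_DS² − 14.8 V_DS + 4.89 = 0, giving V_DS = 0.367 V (the root below V_ov).
I_D = (4.89 − 0.367) / 1.4 = 3.23 mA.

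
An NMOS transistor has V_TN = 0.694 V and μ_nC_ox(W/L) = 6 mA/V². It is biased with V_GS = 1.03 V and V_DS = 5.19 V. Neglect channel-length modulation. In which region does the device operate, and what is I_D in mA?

V_ov = V_GS − V_TN = 1.03 − 0.694 = 0.336 V.
Since V_DS = 5.19 V ≥ V_ov = 0.336 V, the device is in saturation.
I_D = ½ k_n V_ov² = 0.5 × 6 × 0.336² = 0.339 mA.

Saturation; I_D = 0.339 mA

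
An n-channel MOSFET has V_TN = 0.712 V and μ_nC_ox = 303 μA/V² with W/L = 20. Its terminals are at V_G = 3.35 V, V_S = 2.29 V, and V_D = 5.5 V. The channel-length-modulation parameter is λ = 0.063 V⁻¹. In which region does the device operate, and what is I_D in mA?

V_GS = V_G − V_S = 3.35 − 2.29 = 1.06 V; V_DS = V_D − V_S = 5.5 − 2.29 = 3.21 V.
k_n = μ_nC_ox · (W/L) = 6.06 mA/V².
V_ov = V_GS − V_TN = 1.06 − 0.712 = 0.348 V.
Since V_DS = 3.21 V ≥ V_ov = 0.348 V, the device is in saturation.
I_D = ½ k_n V_ov² (1 + λ V_DS) = 0.5 × 6.06 × 0.348² × (1 + 0.063 × 3.21) = 0.441 mA.

Saturation; I_D = 0.441 mA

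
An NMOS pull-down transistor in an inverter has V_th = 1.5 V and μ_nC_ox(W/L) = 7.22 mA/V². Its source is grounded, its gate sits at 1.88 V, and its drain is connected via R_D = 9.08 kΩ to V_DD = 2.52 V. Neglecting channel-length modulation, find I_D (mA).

I_D = 0.265 mA

V_GS = V_G = 1.88 V, so V_ov = 1.88 − 1.5 = 0.38 V.
Assume saturation: I_D = ½ k_n V_ov² = 0.5 × 7.22 × 0.38² = 0.521 mA, giving V_DS = V_DD − I_D R_D = 2.52 − 0.521 × 9.08 = -2.21 V.
But -2.21 V < V_ov = 0.38 V, so the device is actually in triode.
In triode I_D = k_n[V_ov V_DS − ½ V_DS²] and I_D = (V_DD − V_DS)/R_D. Equating: 32.8 V_DS² − 25.91 V_DS + 2.52 = 0, giving V_DS = 0.114 V (the root below V_ov).
I_D = (2.52 − 0.114) / 9.08 = 0.265 mA.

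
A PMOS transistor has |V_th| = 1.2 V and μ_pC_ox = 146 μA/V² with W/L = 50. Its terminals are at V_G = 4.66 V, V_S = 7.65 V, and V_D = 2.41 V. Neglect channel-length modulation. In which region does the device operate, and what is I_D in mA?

Saturation; I_D = 11.7 mA

V_SG = V_S − V_G = 7.65 − 4.66 = 2.99 V; V_SD = V_S − V_D = 7.65 − 2.41 = 5.24 V.
k_p = μ_pC_ox · (W/L) = 7.3 mA/V².
V_ov = V_SG − |V_th| = 2.99 − 1.2 = 1.79 V.
Since V_SD = 5.24 V ≥ V_ov = 1.79 V, the device is in saturation.
I_D = ½ k_p V_ov² = 0.5 × 7.3 × 1.79² = 11.7 mA.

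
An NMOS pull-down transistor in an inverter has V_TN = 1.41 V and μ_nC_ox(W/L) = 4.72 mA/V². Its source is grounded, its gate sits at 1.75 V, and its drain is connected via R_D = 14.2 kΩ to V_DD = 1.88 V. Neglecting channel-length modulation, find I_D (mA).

I_D = 0.126 mA

V_GS = V_G = 1.75 V, so V_ov = 1.75 − 1.41 = 0.34 V.
Assume saturation: I_D = ½ k_n V_ov² = 0.5 × 4.72 × 0.34² = 0.273 mA, giving V_DS = V_DD − I_D R_D = 1.88 − 0.273 × 14.2 = -1.99 V.
But -1.99 V < V_ov = 0.34 V, so the device is actually in triode.
In triode I_D = k_n[V_ov V_DS − ½ V_DS²] and I_D = (V_DD − V_DS)/R_D. Equating: 33.5 V_DS² − 23.79 V_DS + 1.88 = 0, giving V_DS = 0.0906 V (the root below V_ov).
I_D = (1.88 − 0.0906) / 14.2 = 0.126 mA.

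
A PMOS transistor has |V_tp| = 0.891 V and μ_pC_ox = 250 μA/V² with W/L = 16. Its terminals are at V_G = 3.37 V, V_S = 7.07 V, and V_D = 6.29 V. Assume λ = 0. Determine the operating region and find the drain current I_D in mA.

Triode; I_D = 7.55 mA

V_SG = V_S − V_G = 7.07 − 3.37 = 3.7 V; V_SD = V_S − V_D = 7.07 − 6.29 = 0.78 V.
k_p = μ_pC_ox · (W/L) = 4 mA/V².
V_ov = V_SG − |V_tp| = 3.7 − 0.891 = 2.81 V.
Since V_SD = 0.78 V < V_ov = 2.81 V, the device is in the triode region.
I_D = k_p [V_ov · V_SD − ½ V_SD²] = 4 × [2.81 × 0.78 − 0.5 × 0.78²] = 7.55 mA.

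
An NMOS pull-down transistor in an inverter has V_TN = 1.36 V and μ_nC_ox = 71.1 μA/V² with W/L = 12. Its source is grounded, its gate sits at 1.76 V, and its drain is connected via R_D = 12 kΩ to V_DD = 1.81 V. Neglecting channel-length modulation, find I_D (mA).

I_D = 0.0683 mA

V_GS = V_G = 1.76 V, so V_ov = 1.76 − 1.36 = 0.4 V.
k_n = μ_nC_ox · (W/L) = 0.8532 mA/V².
Assume saturation: I_D = ½ k_n V_ov² = 0.5 × 0.8532 × 0.4² = 0.0683 mA, giving V_DS = V_DD − I_D R_D = 1.81 − 0.0683 × 12 = 0.991 V.
V_DS = 0.991 V ≥ V_ov = 0.4 V, confirming saturation.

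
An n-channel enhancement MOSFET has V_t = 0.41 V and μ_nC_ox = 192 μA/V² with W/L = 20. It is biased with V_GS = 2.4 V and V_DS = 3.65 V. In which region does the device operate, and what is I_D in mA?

k_n = μ_nC_ox · (W/L) = 3.84 mA/V².
V_ov = V_GS − V_t = 2.4 − 0.41 = 1.99 V.
Since V_DS = 3.65 V ≥ V_ov = 1.99 V, the device is in saturation.
I_D = ½ k_n V_ov² = 0.5 × 3.84 × 1.99² = 7.6 mA.

Saturation; I_D = 7.60 mA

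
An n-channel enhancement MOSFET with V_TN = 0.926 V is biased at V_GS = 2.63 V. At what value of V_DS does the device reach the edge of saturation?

The boundary between triode and saturation is V_DS = V_GS − V_TN = V_ov.
V_ov = 2.63 − 0.926 = 1.7 V.

V_DS,sat = 1.70 V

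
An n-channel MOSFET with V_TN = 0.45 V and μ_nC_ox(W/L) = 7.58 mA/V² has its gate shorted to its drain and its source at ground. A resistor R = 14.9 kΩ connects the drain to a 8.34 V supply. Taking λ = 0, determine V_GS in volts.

With gate tied to drain, V_GS = V_DS ≥ V_GS − V_TN, so the device is in saturation.
KCL at the drain: ½ k_n (V_GS − V_TN)² = (V_DD − V_GS)/R.
Let x = V_GS − 0.45. Then 56.5 x² + x − 7.89 = 0, giving x = 0.365 V (positive root), so V_GS = 0.815 V.
I_D = (V_DD − V_GS)/R = (8.34 − 0.815) / 14.9 = 0.505 mA.

V_GS = 0.815 V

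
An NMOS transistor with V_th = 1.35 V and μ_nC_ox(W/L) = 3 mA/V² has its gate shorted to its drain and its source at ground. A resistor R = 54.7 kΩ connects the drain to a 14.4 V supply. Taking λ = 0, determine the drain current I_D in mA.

I_D = 0.231 mA

With gate tied to drain, V_GS = V_DS ≥ V_GS − V_th, so the device is in saturation.
KCL at the drain: ½ k_n (V_GS − V_th)² = (V_DD − V_GS)/R.
Let x = V_GS − 1.35. Then 82.1 x² + x − 13.05 = 0, giving x = 0.393 V (positive root), so V_GS = 1.74 V.
I_D = (V_DD − V_GS)/R = (14.4 − 1.74) / 54.7 = 0.231 mA.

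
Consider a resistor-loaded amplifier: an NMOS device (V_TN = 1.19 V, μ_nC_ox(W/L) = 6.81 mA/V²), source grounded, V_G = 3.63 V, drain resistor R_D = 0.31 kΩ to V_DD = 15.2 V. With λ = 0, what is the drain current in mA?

I_D = 20.3 mA

V_GS = V_G = 3.63 V, so V_ov = 3.63 − 1.19 = 2.44 V.
Assume saturation: I_D = ½ k_n V_ov² = 0.5 × 6.81 × 2.44² = 20.3 mA, giving V_DS = V_DD − I_D R_D = 15.2 − 20.3 × 0.31 = 8.92 V.
V_DS = 8.92 V ≥ V_ov = 2.44 V, confirming saturation.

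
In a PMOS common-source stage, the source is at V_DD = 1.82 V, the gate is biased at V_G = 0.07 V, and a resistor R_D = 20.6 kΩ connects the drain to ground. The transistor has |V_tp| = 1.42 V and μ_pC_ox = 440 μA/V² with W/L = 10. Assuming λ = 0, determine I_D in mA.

I_D = 0.0852 mA

V_SG = V_DD − V_G = 1.82 − 0.07 = 1.75 V, so V_ov = 1.75 − 1.42 = 0.33 V.
k_p = μ_pC_ox · (W/L) = 4.4 mA/V².
Assume saturation: I_D = ½ k_p V_ov² = 0.5 × 4.4 × 0.33² = 0.24 mA, giving V_SD = V_DD − I_D R_D = 1.82 − 0.24 × 20.6 = -3.12 V.
But -3.12 V < V_ov = 0.33 V, so the device is actually in triode.
In triode I_D = k_p[V_ov V_SD − ½ V_SD²] and I_D = (V_DD − V_SD)/R_D. Equating: 45.3 V_SD² − 30.91 V_SD + 1.82 = 0, giving V_SD = 0.0651 V (the root below V_ov).
I_D = (1.82 − 0.0651) / 20.6 = 0.0852 mA.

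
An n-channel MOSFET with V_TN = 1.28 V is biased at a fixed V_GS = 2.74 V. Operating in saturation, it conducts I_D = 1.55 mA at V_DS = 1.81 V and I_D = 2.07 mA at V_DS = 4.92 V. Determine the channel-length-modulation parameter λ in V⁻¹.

With V_GS fixed, I_D ∝ (1 + λ V_DS) in saturation, so I_D2/I_D1 = (1 + λ V_DS2)/(1 + λ V_DS1).
2.07/1.55 = 1.335 = (1 + 4.92 λ)/(1 + 1.81 λ).
Solving: λ (I_D1 V_DS2 − I_D2 V_DS1) = I_D2 − I_D1, so λ = (2.07 − 1.55) / (1.55 × 4.92 − 2.07 × 1.81) = 0.52 / 3.88 = 0.134 V⁻¹.

λ = 0.134 V⁻¹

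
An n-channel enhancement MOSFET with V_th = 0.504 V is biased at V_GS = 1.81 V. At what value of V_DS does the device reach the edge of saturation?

The boundary between triode and saturation is V_DS = V_GS − V_th = V_ov.
V_ov = 1.81 − 0.504 = 1.31 V.

V_DS,sat = 1.31 V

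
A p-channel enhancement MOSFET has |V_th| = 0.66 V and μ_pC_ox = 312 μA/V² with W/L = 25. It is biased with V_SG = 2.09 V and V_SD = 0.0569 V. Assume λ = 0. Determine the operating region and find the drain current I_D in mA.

k_p = μ_pC_ox · (W/L) = 7.8 mA/V².
V_ov = V_SG − |V_th| = 2.09 − 0.66 = 1.43 V.
Since V_SD = 0.0569 V < V_ov = 1.43 V, the device is in the triode region.
I_D = k_p [V_ov · V_SD − ½ V_SD²] = 7.8 × [1.43 × 0.0569 − 0.5 × 0.0569²] = 0.622 mA.

Triode; I_D = 0.622 mA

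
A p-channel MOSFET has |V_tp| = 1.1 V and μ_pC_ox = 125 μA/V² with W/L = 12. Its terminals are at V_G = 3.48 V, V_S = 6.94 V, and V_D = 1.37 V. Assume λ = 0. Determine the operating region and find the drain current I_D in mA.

V_SG = V_S − V_G = 6.94 − 3.48 = 3.46 V; V_SD = V_S − V_D = 6.94 − 1.37 = 5.57 V.
k_p = μ_pC_ox · (W/L) = 1.5 mA/V².
V_ov = V_SG − |V_tp| = 3.46 − 1.1 = 2.36 V.
Since V_SD = 5.57 V ≥ V_ov = 2.36 V, the device is in saturation.
I_D = ½ k_p V_ov² = 0.5 × 1.5 × 2.36² = 4.18 mA.

Saturation; I_D = 4.18 mA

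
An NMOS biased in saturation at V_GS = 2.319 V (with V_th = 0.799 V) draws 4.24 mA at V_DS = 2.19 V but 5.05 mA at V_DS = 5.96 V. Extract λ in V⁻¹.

λ = 0.0570 V⁻¹

With V_GS fixed, I_D ∝ (1 + λ V_DS) in saturation, so I_D2/I_D1 = (1 + λ V_DS2)/(1 + λ V_DS1).
5.05/4.24 = 1.191 = (1 + 5.96 λ)/(1 + 2.19 λ).
Solving: λ (I_D1 V_DS2 − I_D2 V_DS1) = I_D2 − I_D1, so λ = (5.05 − 4.24) / (4.24 × 5.96 − 5.05 × 2.19) = 0.81 / 14.2 = 0.057 V⁻¹.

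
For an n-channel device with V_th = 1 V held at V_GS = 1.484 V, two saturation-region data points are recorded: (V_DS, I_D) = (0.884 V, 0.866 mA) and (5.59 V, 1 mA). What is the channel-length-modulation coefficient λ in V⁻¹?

λ = 0.0339 V⁻¹

With V_GS fixed, I_D ∝ (1 + λ V_DS) in saturation, so I_D2/I_D1 = (1 + λ V_DS2)/(1 + λ V_DS1).
1/0.866 = 1.155 = (1 + 5.59 λ)/(1 + 0.884 λ).
Solving: λ (I_D1 V_DS2 − I_D2 V_DS1) = I_D2 − I_D1, so λ = (1 − 0.866) / (0.866 × 5.59 − 1 × 0.884) = 0.134 / 3.96 = 0.0339 V⁻¹.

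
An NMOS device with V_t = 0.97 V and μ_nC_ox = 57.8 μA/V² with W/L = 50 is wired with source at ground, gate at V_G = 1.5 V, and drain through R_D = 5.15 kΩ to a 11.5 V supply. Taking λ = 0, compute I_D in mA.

V_GS = V_G = 1.5 V, so V_ov = 1.5 − 0.97 = 0.53 V.
k_n = μ_nC_ox · (W/L) = 2.89 mA/V².
Assume saturation: I_D = ½ k_n V_ov² = 0.5 × 2.89 × 0.53² = 0.406 mA, giving V_DS = V_DD − I_D R_D = 11.5 − 0.406 × 5.15 = 9.41 V.
V_DS = 9.41 V ≥ V_ov = 0.53 V, confirming saturation.

I_D = 0.406 mA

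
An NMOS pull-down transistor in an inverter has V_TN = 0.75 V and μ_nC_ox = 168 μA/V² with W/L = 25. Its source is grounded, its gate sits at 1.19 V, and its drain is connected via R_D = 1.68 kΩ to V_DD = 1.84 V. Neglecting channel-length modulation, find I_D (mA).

I_D = 0.407 mA

V_GS = V_G = 1.19 V, so V_ov = 1.19 − 0.75 = 0.44 V.
k_n = μ_nC_ox · (W/L) = 4.2 mA/V².
Assume saturation: I_D = ½ k_n V_ov² = 0.5 × 4.2 × 0.44² = 0.407 mA, giving V_DS = V_DD − I_D R_D = 1.84 − 0.407 × 1.68 = 1.16 V.
V_DS = 1.16 V ≥ V_ov = 0.44 V, confirming saturation.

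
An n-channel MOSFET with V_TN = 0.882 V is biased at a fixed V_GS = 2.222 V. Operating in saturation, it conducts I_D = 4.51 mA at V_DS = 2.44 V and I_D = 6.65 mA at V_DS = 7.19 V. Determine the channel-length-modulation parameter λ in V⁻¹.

λ = 0.132 V⁻¹

With V_GS fixed, I_D ∝ (1 + λ V_DS) in saturation, so I_D2/I_D1 = (1 + λ V_DS2)/(1 + λ V_DS1).
6.65/4.51 = 1.475 = (1 + 7.19 λ)/(1 + 2.44 λ).
Solving: λ (I_D1 V_DS2 − I_D2 V_DS1) = I_D2 − I_D1, so λ = (6.65 − 4.51) / (4.51 × 7.19 − 6.65 × 2.44) = 2.14 / 16.2 = 0.132 V⁻¹.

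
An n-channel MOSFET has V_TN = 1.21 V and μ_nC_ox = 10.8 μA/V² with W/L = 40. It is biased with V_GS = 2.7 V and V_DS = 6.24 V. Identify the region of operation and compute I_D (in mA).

k_n = μ_nC_ox · (W/L) = 0.432 mA/V².
V_ov = V_GS − V_TN = 2.7 − 1.21 = 1.49 V.
Since V_DS = 6.24 V ≥ V_ov = 1.49 V, the device is in saturation.
I_D = ½ k_n V_ov² = 0.5 × 0.432 × 1.49² = 0.48 mA.

Saturation; I_D = 0.480 mA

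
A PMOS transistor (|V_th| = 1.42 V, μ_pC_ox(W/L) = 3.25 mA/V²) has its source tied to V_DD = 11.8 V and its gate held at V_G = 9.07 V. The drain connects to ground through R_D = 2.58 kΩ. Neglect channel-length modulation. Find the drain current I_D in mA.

I_D = 2.79 mA

V_SG = V_DD − V_G = 11.8 − 9.07 = 2.73 V, so V_ov = 2.73 − 1.42 = 1.31 V.
Assume saturation: I_D = ½ k_p V_ov² = 0.5 × 3.25 × 1.31² = 2.79 mA, giving V_SD = V_DD − I_D R_D = 11.8 − 2.79 × 2.58 = 4.61 V.
V_SD = 4.61 V ≥ V_ov = 1.31 V, confirming saturation.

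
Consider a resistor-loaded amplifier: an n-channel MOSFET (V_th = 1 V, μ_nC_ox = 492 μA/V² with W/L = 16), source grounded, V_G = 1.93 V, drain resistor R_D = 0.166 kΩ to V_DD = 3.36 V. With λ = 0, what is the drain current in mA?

I_D = 3.40 mA

V_GS = V_G = 1.93 V, so V_ov = 1.93 − 1 = 0.93 V.
k_n = μ_nC_ox · (W/L) = 7.872 mA/V².
Assume saturation: I_D = ½ k_n V_ov² = 0.5 × 7.872 × 0.93² = 3.4 mA, giving V_DS = V_DD − I_D R_D = 3.36 − 3.4 × 0.166 = 2.79 V.
V_DS = 2.79 V ≥ V_ov = 0.93 V, confirming saturation.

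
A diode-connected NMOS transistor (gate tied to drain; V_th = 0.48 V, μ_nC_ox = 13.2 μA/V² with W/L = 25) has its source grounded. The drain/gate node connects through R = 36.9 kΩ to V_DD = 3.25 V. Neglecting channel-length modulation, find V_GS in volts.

With gate tied to drain, V_GS = V_DS ≥ V_GS − V_th, so the device is in saturation.
k_n = μ_nC_ox · (W/L) = 0.33 mA/V².
KCL at the drain: ½ k_n (V_GS − V_th)² = (V_DD − V_GS)/R.
Let x = V_GS − 0.48. Then 6.09 x² + x − 2.77 = 0, giving x = 0.597 V (positive root), so V_GS = 1.08 V.
I_D = (V_DD − V_GS)/R = (3.25 − 1.08) / 36.9 = 0.0589 mA.

V_GS = 1.08 V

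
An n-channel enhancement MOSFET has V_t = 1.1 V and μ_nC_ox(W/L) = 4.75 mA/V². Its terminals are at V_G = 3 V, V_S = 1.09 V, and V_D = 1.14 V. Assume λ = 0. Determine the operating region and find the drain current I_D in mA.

V_GS = V_G − V_S = 3 − 1.09 = 1.91 V; V_DS = V_D − V_S = 1.14 − 1.09 = 0.05 V.
V_ov = V_GS − V_t = 1.91 − 1.1 = 0.81 V.
Since V_DS = 0.05 V < V_ov = 0.81 V, the device is in the triode region.
I_D = k_n [V_ov · V_DS − ½ V_DS²] = 4.75 × [0.81 × 0.05 − 0.5 × 0.05²] = 0.186 mA.

Triode; I_D = 0.186 mA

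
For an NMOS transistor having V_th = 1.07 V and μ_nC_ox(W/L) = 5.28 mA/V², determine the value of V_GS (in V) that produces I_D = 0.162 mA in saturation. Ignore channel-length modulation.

In saturation I_D = ½ k_n (V_GS − V_th)², so V_GS − V_th = √(2 I_D / k_n) = √(2 × 0.162 / 5.28) = 0.248 V.
V_GS = 1.07 + 0.248 = 1.32 V.

V_GS = 1.32 V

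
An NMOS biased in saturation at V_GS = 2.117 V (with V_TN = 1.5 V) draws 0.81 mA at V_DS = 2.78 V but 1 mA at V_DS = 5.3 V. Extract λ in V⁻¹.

With V_GS fixed, I_D ∝ (1 + λ V_DS) in saturation, so I_D2/I_D1 = (1 + λ V_DS2)/(1 + λ V_DS1).
1/0.81 = 1.235 = (1 + 5.3 λ)/(1 + 2.78 λ).
Solving: λ (I_D1 V_DS2 − I_D2 V_DS1) = I_D2 − I_D1, so λ = (1 − 0.81) / (0.81 × 5.3 − 1 × 2.78) = 0.19 / 1.51 = 0.126 V⁻¹.

λ = 0.126 V⁻¹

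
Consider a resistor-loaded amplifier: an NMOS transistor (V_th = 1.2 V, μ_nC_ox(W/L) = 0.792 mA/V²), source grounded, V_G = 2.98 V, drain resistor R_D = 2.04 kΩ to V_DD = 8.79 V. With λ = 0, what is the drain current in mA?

V_GS = V_G = 2.98 V, so V_ov = 2.98 − 1.2 = 1.78 V.
Assume saturation: I_D = ½ k_n V_ov² = 0.5 × 0.792 × 1.78² = 1.25 mA, giving V_DS = V_DD − I_D R_D = 8.79 − 1.25 × 2.04 = 6.23 V.
V_DS = 6.23 V ≥ V_ov = 1.78 V, confirming saturation.

I_D = 1.25 mA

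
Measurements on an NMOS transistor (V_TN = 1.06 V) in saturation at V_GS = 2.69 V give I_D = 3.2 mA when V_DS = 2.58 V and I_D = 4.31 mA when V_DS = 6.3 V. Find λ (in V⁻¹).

λ = 0.123 V⁻¹

With V_GS fixed, I_D ∝ (1 + λ V_DS) in saturation, so I_D2/I_D1 = (1 + λ V_DS2)/(1 + λ V_DS1).
4.31/3.2 = 1.347 = (1 + 6.3 λ)/(1 + 2.58 λ).
Solving: λ (I_D1 V_DS2 − I_D2 V_DS1) = I_D2 − I_D1, so λ = (4.31 − 3.2) / (3.2 × 6.3 − 4.31 × 2.58) = 1.11 / 9.04 = 0.123 V⁻¹.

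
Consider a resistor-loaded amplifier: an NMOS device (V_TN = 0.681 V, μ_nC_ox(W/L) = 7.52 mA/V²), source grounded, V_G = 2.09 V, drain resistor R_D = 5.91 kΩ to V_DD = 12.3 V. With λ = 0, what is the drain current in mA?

V_GS = V_G = 2.09 V, so V_ov = 2.09 − 0.681 = 1.41 V.
Assume saturation: I_D = ½ k_n V_ov² = 0.5 × 7.52 × 1.41² = 7.46 mA, giving V_DS = V_DD − I_D R_D = 12.3 − 7.46 × 5.91 = -31.8 V.
But -31.8 V < V_ov = 1.41 V, so the device is actually in triode.
In triode I_D = k_n[V_ov V_DS − ½ V_DS²] and I_D = (V_DD − V_DS)/R_D. Equating: 22.2 V_DS² − 63.62 V_DS + 12.3 = 0, giving V_DS = 0.209 V (the root below V_ov).
I_D = (12.3 − 0.209) / 5.91 = 2.05 mA.

I_D = 2.05 mA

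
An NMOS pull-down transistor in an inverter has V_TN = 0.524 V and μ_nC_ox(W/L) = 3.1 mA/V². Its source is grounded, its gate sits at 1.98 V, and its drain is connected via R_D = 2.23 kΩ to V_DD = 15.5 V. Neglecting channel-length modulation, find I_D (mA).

V_GS = V_G = 1.98 V, so V_ov = 1.98 − 0.524 = 1.46 V.
Assume saturation: I_D = ½ k_n V_ov² = 0.5 × 3.1 × 1.46² = 3.29 mA, giving V_DS = V_DD − I_D R_D = 15.5 − 3.29 × 2.23 = 8.17 V.
V_DS = 8.17 V ≥ V_ov = 1.46 V, confirming saturation.

I_D = 3.29 mA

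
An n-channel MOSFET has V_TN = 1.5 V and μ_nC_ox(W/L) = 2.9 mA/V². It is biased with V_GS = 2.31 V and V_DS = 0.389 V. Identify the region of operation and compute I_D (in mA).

V_ov = V_GS − V_TN = 2.31 − 1.5 = 0.81 V.
Since V_DS = 0.389 V < V_ov = 0.81 V, the device is in the triode region.
I_D = k_n [V_ov · V_DS − ½ V_DS²] = 2.9 × [0.81 × 0.389 − 0.5 × 0.389²] = 0.694 mA.

Triode; I_D = 0.694 mA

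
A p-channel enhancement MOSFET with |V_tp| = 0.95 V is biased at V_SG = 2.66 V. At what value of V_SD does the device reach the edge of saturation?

The boundary between triode and saturation is V_SD = V_SG − |V_tp| = V_ov.
V_ov = 2.66 − 0.95 = 1.71 V.

V_SD,sat = 1.71 V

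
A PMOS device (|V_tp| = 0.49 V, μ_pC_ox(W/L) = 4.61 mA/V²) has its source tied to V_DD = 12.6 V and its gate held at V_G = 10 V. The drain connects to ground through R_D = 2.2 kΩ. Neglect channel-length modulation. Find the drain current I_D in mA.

I_D = 5.43 mA

V_SG = V_DD − V_G = 12.6 − 10 = 2.6 V, so V_ov = 2.6 − 0.49 = 2.11 V.
Assume saturation: I_D = ½ k_p V_ov² = 0.5 × 4.61 × 2.11² = 10.3 mA, giving V_SD = V_DD − I_D R_D = 12.6 − 10.3 × 2.2 = -9.98 V.
But -9.98 V < V_ov = 2.11 V, so the device is actually in triode.
In triode I_D = k_p[V_ov V_SD − ½ V_SD²] and I_D = (V_DD − V_SD)/R_D. Equating: 5.07 V_SD² − 22.4 V_SD + 12.6 = 0, giving V_SD = 0.662 V (the root below V_ov).
I_D = (12.6 − 0.662) / 2.2 = 5.43 mA.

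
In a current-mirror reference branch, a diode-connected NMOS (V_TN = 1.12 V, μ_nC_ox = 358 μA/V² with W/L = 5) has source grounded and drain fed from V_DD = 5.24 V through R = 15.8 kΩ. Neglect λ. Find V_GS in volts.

V_GS = 1.63 V

With gate tied to drain, V_GS = V_DS ≥ V_GS − V_TN, so the device is in saturation.
k_n = μ_nC_ox · (W/L) = 1.79 mA/V².
KCL at the drain: ½ k_n (V_GS − V_TN)² = (V_DD − V_GS)/R.
Let x = V_GS − 1.12. Then 14.1 x² + x − 4.12 = 0, giving x = 0.506 V (positive root), so V_GS = 1.63 V.
I_D = (V_DD − V_GS)/R = (5.24 − 1.63) / 15.8 = 0.229 mA.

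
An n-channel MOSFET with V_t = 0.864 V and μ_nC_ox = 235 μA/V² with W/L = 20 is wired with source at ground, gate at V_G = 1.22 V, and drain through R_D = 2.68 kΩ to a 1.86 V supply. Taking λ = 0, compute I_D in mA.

V_GS = V_G = 1.22 V, so V_ov = 1.22 − 0.864 = 0.356 V.
k_n = μ_nC_ox · (W/L) = 4.7 mA/V².
Assume saturation: I_D = ½ k_n V_ov² = 0.5 × 4.7 × 0.356² = 0.298 mA, giving V_DS = V_DD − I_D R_D = 1.86 − 0.298 × 2.68 = 1.06 V.
V_DS = 1.06 V ≥ V_ov = 0.356 V, confirming saturation.

I_D = 0.298 mA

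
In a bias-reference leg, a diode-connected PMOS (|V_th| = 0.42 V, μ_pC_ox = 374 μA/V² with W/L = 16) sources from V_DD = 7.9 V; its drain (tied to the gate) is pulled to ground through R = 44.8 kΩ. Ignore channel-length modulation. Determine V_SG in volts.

V_SG = 0.653 V

With gate tied to drain, V_SG = V_SD ≥ V_SG − |V_th|, so the device is in saturation.
k_p = μ_pC_ox · (W/L) = 5.984 mA/V².
KCL at the drain: ½ k_p (V_SG − |V_th|)² = (V_DD − V_SG)/R.
Let x = V_SG − 0.42. Then 134 x² + x − 7.48 = 0, giving x = 0.233 V (positive root), so V_SG = 0.653 V.
I_D = (V_DD − V_SG)/R = (7.9 − 0.653) / 44.8 = 0.162 mA.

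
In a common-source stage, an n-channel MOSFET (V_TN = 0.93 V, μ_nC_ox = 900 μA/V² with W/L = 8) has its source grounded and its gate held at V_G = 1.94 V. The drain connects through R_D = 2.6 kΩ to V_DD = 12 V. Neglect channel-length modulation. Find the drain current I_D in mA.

I_D = 3.67 mA

V_GS = V_G = 1.94 V, so V_ov = 1.94 − 0.93 = 1.01 V.
k_n = μ_nC_ox · (W/L) = 7.2 mA/V².
Assume saturation: I_D = ½ k_n V_ov² = 0.5 × 7.2 × 1.01² = 3.67 mA, giving V_DS = V_DD − I_D R_D = 12 − 3.67 × 2.6 = 2.45 V.
V_DS = 2.45 V ≥ V_ov = 1.01 V, confirming saturation.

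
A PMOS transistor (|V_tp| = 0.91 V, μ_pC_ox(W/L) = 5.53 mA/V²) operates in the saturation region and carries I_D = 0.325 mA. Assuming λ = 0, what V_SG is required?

In saturation I_D = ½ k_p (V_SG − |V_tp|)², so V_SG − |V_tp| = √(2 I_D / k_p) = √(2 × 0.325 / 5.53) = 0.343 V.
V_SG = 0.91 + 0.343 = 1.25 V.

V_SG = 1.25 V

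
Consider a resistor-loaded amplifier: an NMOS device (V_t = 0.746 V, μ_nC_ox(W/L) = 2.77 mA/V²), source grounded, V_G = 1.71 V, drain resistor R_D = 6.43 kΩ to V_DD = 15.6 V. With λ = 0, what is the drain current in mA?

I_D = 1.29 mA

V_GS = V_G = 1.71 V, so V_ov = 1.71 − 0.746 = 0.964 V.
Assume saturation: I_D = ½ k_n V_ov² = 0.5 × 2.77 × 0.964² = 1.29 mA, giving V_DS = V_DD − I_D R_D = 15.6 − 1.29 × 6.43 = 7.32 V.
V_DS = 7.32 V ≥ V_ov = 0.964 V, confirming saturation.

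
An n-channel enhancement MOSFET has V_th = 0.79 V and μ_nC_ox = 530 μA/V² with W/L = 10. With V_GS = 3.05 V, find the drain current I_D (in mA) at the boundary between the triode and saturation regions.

I_D = 13.5 mA

At the boundary V_DS = V_ov = V_GS − V_th = 3.05 − 0.79 = 2.26 V.
k_n = μ_nC_ox · (W/L) = 5.3 mA/V².
I_D = ½ k_n V_ov² = 0.5 × 5.3 × 2.26² = 13.5 mA.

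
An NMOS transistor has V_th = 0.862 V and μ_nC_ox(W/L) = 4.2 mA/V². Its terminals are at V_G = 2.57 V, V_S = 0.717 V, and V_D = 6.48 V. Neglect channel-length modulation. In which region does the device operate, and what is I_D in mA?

V_GS = V_G − V_S = 2.57 − 0.717 = 1.85 V; V_DS = V_D − V_S = 6.48 − 0.717 = 5.76 V.
V_ov = V_GS − V_th = 1.85 − 0.862 = 0.991 V.
Since V_DS = 5.76 V ≥ V_ov = 0.991 V, the device is in saturation.
I_D = ½ k_n V_ov² = 0.5 × 4.2 × 0.991² = 2.06 mA.

Saturation; I_D = 2.06 mA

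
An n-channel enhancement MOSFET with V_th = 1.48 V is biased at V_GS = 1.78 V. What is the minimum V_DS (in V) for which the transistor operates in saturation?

The boundary between triode and saturation is V_DS = V_GS − V_th = V_ov.
V_ov = 1.78 − 1.48 = 0.3 V.

V_DS,sat = 0.300 V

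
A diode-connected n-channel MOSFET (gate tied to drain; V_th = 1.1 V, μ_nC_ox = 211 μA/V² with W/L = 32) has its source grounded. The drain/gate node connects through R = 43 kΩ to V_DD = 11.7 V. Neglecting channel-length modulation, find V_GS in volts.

With gate tied to drain, V_GS = V_DS ≥ V_GS − V_th, so the device is in saturation.
k_n = μ_nC_ox · (W/L) = 6.752 mA/V².
KCL at the drain: ½ k_n (V_GS − V_th)² = (V_DD − V_GS)/R.
Let x = V_GS − 1.1. Then 145 x² + x − 10.6 = 0, giving x = 0.267 V (positive root), so V_GS = 1.37 V.
I_D = (V_DD − V_GS)/R = (11.7 − 1.37) / 43 = 0.24 mA.

V_GS = 1.37 V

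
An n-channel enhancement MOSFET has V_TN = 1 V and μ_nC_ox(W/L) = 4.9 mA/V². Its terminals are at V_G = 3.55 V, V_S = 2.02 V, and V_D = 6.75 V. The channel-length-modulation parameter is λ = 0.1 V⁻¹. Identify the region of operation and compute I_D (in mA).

Saturation; I_D = 1.01 mA

V_GS = V_G − V_S = 3.55 − 2.02 = 1.53 V; V_DS = V_D − V_S = 6.75 − 2.02 = 4.73 V.
V_ov = V_GS − V_TN = 1.53 − 1 = 0.53 V.
Since V_DS = 4.73 V ≥ V_ov = 0.53 V, the device is in saturation.
I_D = ½ k_n V_ov² (1 + λ V_DS) = 0.5 × 4.9 × 0.53² × (1 + 0.1 × 4.73) = 1.01 mA.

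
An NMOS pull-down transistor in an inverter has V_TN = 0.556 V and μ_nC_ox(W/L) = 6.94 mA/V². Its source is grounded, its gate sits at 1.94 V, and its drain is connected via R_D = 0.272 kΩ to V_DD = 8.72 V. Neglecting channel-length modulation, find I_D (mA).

V_GS = V_G = 1.94 V, so V_ov = 1.94 − 0.556 = 1.38 V.
Assume saturation: I_D = ½ k_n V_ov² = 0.5 × 6.94 × 1.38² = 6.65 mA, giving V_DS = V_DD − I_D R_D = 8.72 − 6.65 × 0.272 = 6.91 V.
V_DS = 6.91 V ≥ V_ov = 1.38 V, confirming saturation.

I_D = 6.65 mA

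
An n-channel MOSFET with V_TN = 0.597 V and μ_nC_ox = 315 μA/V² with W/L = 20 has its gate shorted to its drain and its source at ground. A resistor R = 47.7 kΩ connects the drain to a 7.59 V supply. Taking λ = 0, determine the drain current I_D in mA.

With gate tied to drain, V_GS = V_DS ≥ V_GS − V_TN, so the device is in saturation.
k_n = μ_nC_ox · (W/L) = 6.3 mA/V².
KCL at the drain: ½ k_n (V_GS − V_TN)² = (V_DD − V_GS)/R.
Let x = V_GS − 0.597. Then 150 x² + x − 6.993 = 0, giving x = 0.212 V (positive root), so V_GS = 0.809 V.
I_D = (V_DD − V_GS)/R = (7.59 − 0.809) / 47.7 = 0.142 mA.

I_D = 0.142 mA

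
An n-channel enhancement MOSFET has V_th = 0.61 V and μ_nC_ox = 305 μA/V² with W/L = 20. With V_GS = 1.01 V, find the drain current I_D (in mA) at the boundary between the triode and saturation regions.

At the boundary V_DS = V_ov = V_GS − V_th = 1.01 − 0.61 = 0.4 V.
k_n = μ_nC_ox · (W/L) = 6.1 mA/V².
I_D = ½ k_n V_ov² = 0.5 × 6.1 × 0.4² = 0.488 mA.

I_D = 0.488 mA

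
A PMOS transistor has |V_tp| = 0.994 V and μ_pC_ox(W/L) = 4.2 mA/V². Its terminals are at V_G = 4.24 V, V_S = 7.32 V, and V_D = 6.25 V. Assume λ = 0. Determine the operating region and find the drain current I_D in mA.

V_SG = V_S − V_G = 7.32 − 4.24 = 3.08 V; V_SD = V_S − V_D = 7.32 − 6.25 = 1.07 V.
V_ov = V_SG − |V_tp| = 3.08 − 0.994 = 2.09 V.
Since V_SD = 1.07 V < V_ov = 2.09 V, the device is in the triode region.
I_D = k_p [V_ov · V_SD − ½ V_SD²] = 4.2 × [2.09 × 1.07 − 0.5 × 1.07²] = 6.97 mA.

Triode; I_D = 6.97 mA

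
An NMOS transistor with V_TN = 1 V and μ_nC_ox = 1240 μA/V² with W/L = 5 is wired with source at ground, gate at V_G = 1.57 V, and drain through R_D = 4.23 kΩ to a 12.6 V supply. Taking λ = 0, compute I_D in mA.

V_GS = V_G = 1.57 V, so V_ov = 1.57 − 1 = 0.57 V.
k_n = μ_nC_ox · (W/L) = 6.2 mA/V².
Assume saturation: I_D = ½ k_n V_ov² = 0.5 × 6.2 × 0.57² = 1.01 mA, giving V_DS = V_DD − I_D R_D = 12.6 − 1.01 × 4.23 = 8.34 V.
V_DS = 8.34 V ≥ V_ov = 0.57 V, confirming saturation.

I_D = 1.01 mA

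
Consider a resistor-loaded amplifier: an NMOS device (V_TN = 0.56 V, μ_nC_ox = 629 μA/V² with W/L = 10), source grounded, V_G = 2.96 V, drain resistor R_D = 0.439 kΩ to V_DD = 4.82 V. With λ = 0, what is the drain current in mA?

V_GS = V_G = 2.96 V, so V_ov = 2.96 − 0.56 = 2.4 V.
k_n = μ_nC_ox · (W/L) = 6.29 mA/V².
Assume saturation: I_D = ½ k_n V_ov² = 0.5 × 6.29 × 2.4² = 18.1 mA, giving V_DS = V_DD − I_D R_D = 4.82 − 18.1 × 0.439 = -3.13 V.
But -3.13 V < V_ov = 2.4 V, so the device is actually in triode.
In triode I_D = k_n[V_ov V_DS − ½ V_DS²] and I_D = (V_DD − V_DS)/R_D. Equating: 1.38 V_DS² − 7.627 V_DS + 4.82 = 0, giving V_DS = 0.728 V (the root below V_ov).
I_D = (4.82 − 0.728) / 0.439 = 9.32 mA.

I_D = 9.32 mA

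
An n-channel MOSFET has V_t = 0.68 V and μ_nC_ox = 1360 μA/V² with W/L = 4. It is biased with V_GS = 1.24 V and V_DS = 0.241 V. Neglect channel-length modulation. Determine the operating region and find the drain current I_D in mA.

k_n = μ_nC_ox · (W/L) = 5.44 mA/V².
V_ov = V_GS − V_t = 1.24 − 0.68 = 0.56 V.
Since V_DS = 0.241 V < V_ov = 0.56 V, the device is in the triode region.
I_D = k_n [V_ov · V_DS − ½ V_DS²] = 5.44 × [0.56 × 0.241 − 0.5 × 0.241²] = 0.576 mA.

Triode; I_D = 0.576 mA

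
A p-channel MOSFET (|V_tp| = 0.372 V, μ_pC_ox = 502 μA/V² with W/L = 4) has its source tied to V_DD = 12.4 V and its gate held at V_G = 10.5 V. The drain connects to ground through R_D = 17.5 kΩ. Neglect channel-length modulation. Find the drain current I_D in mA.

I_D = 0.695 mA

V_SG = V_DD − V_G = 12.4 − 10.5 = 1.9 V, so V_ov = 1.9 − 0.372 = 1.53 V.
k_p = μ_pC_ox · (W/L) = 2.008 mA/V².
Assume saturation: I_D = ½ k_p V_ov² = 0.5 × 2.008 × 1.53² = 2.34 mA, giving V_SD = V_DD − I_D R_D = 12.4 − 2.34 × 17.5 = -28.6 V.
But -28.6 V < V_ov = 1.53 V, so the device is actually in triode.
In triode I_D = k_p[V_ov V_SD − ½ V_SD²] and I_D = (V_DD − V_SD)/R_D. Equating: 17.6 V_SD² − 54.69 V_SD + 12.4 = 0, giving V_SD = 0.246 V (the root below V_ov).
I_D = (12.4 − 0.246) / 17.5 = 0.695 mA.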